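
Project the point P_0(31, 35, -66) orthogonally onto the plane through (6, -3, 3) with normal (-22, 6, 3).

n = (-22, 6, 3), |n|² = 529, and n·P_0 − (-141) = -529.
t = -529/529 = -1, so the foot is P_0 − t·n = (31, 35, -66) − (-1)·(-22, 6, 3) = (9, 41, -63).

(9, 41, -63)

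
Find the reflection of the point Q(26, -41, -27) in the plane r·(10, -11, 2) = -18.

n = (10, -11, 2), |n|² = 225, n·Q − (-18) = 675, so t = 675/225 = 3.
Foot F = Q − 3·n = (-4, -8, -33); the reflection is 2F − Q = (-34, 25, -39).

(-34, 25, -39)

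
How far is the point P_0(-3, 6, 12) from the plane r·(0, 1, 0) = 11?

5

Normal vector n = (0, 1, 0), and n·(-3, 6, 12) - 11 = -5.
|n| = √(0 + 1 + 0) = 1, so the distance is |-5|/1 = 5.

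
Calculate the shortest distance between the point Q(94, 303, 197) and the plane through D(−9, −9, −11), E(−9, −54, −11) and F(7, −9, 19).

7

DE = (0, −45, 0) and DF = (16, 0, 30), so a normal is n = DE × DF = (−1350, 0, 720).
Then n·(94, 303, 197) − 4230 = 10710.
|n| = √(1822500 + 0 + 518400) = 1530, so the distance is |10710|/1530 = 7.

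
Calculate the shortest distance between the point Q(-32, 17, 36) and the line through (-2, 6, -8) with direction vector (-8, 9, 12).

Direction vector d = (-8, 9, 12).
AP = (-30, 11, 44), and AP × d = (-264, 8, -182).
|AP × d|² = 102884 and |d|² = 289, so the distance is √(102884/289) = √356 = 2√89.

2√89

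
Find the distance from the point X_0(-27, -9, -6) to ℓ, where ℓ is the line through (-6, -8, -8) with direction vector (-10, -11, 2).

√221

Direction vector d = (-10, -11, 2).
AP = (-21, -1, 2), and AP × d = (20, 22, 221).
|AP × d|² = 49725 and |d|² = 225, so the distance is √(49725/225) = √221.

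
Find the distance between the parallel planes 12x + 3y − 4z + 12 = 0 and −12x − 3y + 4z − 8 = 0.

4/13

Divide the second equation by -1 to match normals: 12x + 3y − 4z = -8.
Both planes have normal n = (12, 3, −4), |n| = 13. Any point on the first plane is at distance |(-8) − (-12)|/|n| = 4/13 from the second.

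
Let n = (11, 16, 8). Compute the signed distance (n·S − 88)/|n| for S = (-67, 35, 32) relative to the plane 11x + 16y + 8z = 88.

n·S − 88 = -9.
|n| = 21, so the signed distance is -9/21 = -3/7.

-3/7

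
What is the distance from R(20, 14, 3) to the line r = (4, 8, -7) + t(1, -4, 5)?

5√14

Direction vector d = (1, -4, 5).
AP = (16, 6, 10); AP·d = 42, |AP|² = 392, |d|² = 42.
distance² = |AP|² − (AP·d)²/|d|² = 392 − 1764/42 = 350, so the distance is 5√14.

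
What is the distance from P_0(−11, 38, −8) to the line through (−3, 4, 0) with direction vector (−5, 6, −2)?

2√61

Direction vector d = (−5, 6, −2).
AP = (−8, 34, −8); AP·d = 260, |AP|² = 1284, |d|² = 65.
distance² = |AP|² − (AP·d)²/|d|² = 1284 − 67600/65 = 244, so the distance is 2√61.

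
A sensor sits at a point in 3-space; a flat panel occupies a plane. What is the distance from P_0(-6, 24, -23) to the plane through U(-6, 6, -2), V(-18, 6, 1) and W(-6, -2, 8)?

√42/7

UV = (-12, 0, 3) and UW = (0, -8, 10), so a normal is n = UV × UW = (24, 120, 96).
n = (24, 120, 96); n·P − 384 = 144; |n| = 24√42; distance = 144/(24√42) = √42/7.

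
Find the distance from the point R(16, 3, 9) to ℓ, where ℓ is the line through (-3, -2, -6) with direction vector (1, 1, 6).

Direction vector d = (1, 1, 6).
AP = (19, 5, 15), and AP × d = (15, -99, 14).
|AP × d|² = 10222 and |d|² = 38, so the distance is √(10222/38) = √269.

√269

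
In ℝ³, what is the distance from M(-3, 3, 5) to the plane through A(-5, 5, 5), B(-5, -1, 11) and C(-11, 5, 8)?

2/3

AB = (0, -6, 6) and AC = (-6, 0, 3), so a normal is n = AB × AC = (-18, -36, -36).
Then n·(-3, 3, 5) - (-270) = 36.
|n| = √(324 + 1296 + 1296) = 54, so the distance is |36|/54 = 2/3.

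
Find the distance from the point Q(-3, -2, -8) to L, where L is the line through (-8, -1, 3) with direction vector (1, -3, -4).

√43

Direction vector d = (1, -3, -4).
AP = (5, -1, -11); AP·d = 52, |AP|² = 147, |d|² = 26.
distance² = |AP|² − (AP·d)²/|d|² = 147 − 2704/26 = 43, so the distance is √43.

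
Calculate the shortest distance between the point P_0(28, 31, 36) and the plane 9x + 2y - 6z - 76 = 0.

2

d = |9·28 + 2·31 + (-6)·36 − 76| / √(81 + 4 + 36) = |22| / 11 = 2.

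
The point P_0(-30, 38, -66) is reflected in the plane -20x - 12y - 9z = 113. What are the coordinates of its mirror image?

With n = (-20, -12, -9), the signed offset is (n·P_0 − 113)/|n|² = 625/625 = 1.
P_0' = P_0 − 2t·n = (-30, 38, -66) − 2·(-20, -12, -9) = (10, 62, -48).

(10, 62, -48)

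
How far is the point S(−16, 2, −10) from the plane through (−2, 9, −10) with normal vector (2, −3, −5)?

7√38/38

The plane has equation n·(r − (−2, 9, −10)) = 0, i.e. n·r = 19.
n = (2, −3, −5); n·P − 19 = -7; |n| = √38; distance = 7/√38.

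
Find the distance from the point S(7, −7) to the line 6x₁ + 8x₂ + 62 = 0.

The normal to the line is n = (6, 8) with |n| = 10.
|n·S − (-62)| = |-14 − (-62)| = 48, so the distance is 48/10 = 24/5.

24/5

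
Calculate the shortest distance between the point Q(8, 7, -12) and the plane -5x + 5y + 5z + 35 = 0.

Normal vector n = (-5, 5, 5), and n·(8, 7, -12) - (-35) = -30.
|n| = √(25 + 25 + 25) = 5√3, so the distance is |-30|/(5√3) = 2√3.

2√3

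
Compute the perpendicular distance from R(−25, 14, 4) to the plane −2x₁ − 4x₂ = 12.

9/√5

n = (−2, −4, 0); n·P − 12 = -18; |n| = 2√5; distance = 18/(2√5) = 9/√5.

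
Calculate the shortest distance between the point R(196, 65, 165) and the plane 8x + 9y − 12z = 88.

Normal vector n = (8, 9, −12), and n·(196, 65, 165) − 88 = 85.
|n| = √(64 + 81 + 144) = 17, so the distance is |85|/17 = 5.

5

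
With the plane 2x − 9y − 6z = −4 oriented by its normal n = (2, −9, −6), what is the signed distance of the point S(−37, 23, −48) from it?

1

n·S − (-4) = 11.
|n| = 11, so the signed distance is 11/11 = 1.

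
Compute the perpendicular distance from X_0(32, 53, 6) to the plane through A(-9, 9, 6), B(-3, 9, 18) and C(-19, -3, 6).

13√70/35

AB = (6, 0, 12) and AC = (-10, -12, 0), so a normal is n = AB × AC = (144, -120, -72).
Then n·(32, 53, 6) - (-2808) = 624.
|n| = √(20736 + 14400 + 5184) = 24√70, so the distance is |624|/(24√70) = 26/√70.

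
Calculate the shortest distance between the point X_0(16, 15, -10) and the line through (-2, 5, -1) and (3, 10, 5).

A direction vector is d = (5, 5, 6).
AP = (18, 10, -9); AP·d = 86, |AP|² = 505, |d|² = 86.
distance² = |AP|² − (AP·d)²/|d|² = 505 − 7396/86 = 419, so the distance is √419.

√419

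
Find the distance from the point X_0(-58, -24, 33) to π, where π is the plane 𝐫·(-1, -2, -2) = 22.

Normal vector n = (-1, -2, -2), and n·(-58, -24, 33) - 22 = 18.
|n| = √(1 + 4 + 4) = 3, so the distance is |18|/3 = 6.

6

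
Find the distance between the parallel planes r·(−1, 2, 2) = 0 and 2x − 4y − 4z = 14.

7/3

Divide the second equation by -2 to match normals: −x + 2y + 2z = -7.
With common normal n = (−1, 2, 2) (|n| = 3), the distance is |0 − (-7)|/|n| = 7/3.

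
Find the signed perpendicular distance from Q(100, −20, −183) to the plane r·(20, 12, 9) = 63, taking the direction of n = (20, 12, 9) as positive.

n·Q − 63 = 50.
|n| = 25, so the signed distance is 50/25 = 2.

2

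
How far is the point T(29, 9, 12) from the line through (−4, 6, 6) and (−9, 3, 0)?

A direction vector is d = (−5, −3, −6).
AP = (33, 3, 6); AP·d = -210, |AP|² = 1134, |d|² = 70.
distance² = |AP|² − (AP·d)²/|d|² = 1134 − 44100/70 = 504, so the distance is 6√14.

6√14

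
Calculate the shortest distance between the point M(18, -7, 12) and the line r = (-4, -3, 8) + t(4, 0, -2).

14

Direction vector d = (4, 0, -2).
AP = (22, -4, 4), and AP × d = (8, 60, 16).
|AP × d|² = 3920 and |d|² = 20, so the distance is √(3920/20) = √196 = 14.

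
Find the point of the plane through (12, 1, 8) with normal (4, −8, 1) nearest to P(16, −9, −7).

(12, -1, -8)

The perpendicular from P has direction n = (4, −8, 1): r = (16, −9, −7) + μ(4, −8, 1).
Substitute into the plane: n·(P + μn) = 48 gives 129 + 81μ = 48, so μ = -1.
Foot = (16, −9, −7) + (-1)·(4, −8, 1) = (12, −1, −8).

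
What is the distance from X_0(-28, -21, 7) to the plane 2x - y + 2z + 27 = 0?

2

n = (2, -1, 2); n·P − (-27) = 6; |n| = 3; distance = 6/3 = 2.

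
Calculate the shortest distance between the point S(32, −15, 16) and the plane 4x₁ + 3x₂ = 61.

n = (4, 3, 0); n·P − 61 = 22; |n| = 5; distance = 22/5.

22/5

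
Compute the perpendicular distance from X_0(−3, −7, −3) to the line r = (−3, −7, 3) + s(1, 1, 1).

2√6

Direction vector d = (1, 1, 1).
AP = (0, 0, −6); AP·d = -6, |AP|² = 36, |d|² = 3.
distance² = |AP|² − (AP·d)²/|d|² = 36 − 36/3 = 24, so the distance is 2√6.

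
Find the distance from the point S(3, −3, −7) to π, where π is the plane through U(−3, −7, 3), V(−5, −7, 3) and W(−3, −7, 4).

UV = (−2, 0, 0) and UW = (0, 0, 1), so a normal is n = UV × UW = (0, 2, 0).
n = (0, 2, 0); n·P − (-14) = 8; |n| = 2; distance = 8/2 = 4.

4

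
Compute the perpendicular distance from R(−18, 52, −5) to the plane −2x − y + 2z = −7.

19/3

Normal vector n = (−2, −1, 2), and n·(−18, 52, −5) − (−7) = −19.
|n| = √(4 + 1 + 4) = 3, so the distance is |-19|/3 = 19/3.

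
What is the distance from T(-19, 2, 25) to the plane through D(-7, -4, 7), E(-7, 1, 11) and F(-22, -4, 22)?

DE = (0, 5, 4) and DF = (-15, 0, 15), so a normal is n = DE × DF = (75, -60, 75).
n = (75, -60, 75); n·P − 240 = 90; |n| = 15√66; distance = 90/(15√66) = √66/11.

6/√66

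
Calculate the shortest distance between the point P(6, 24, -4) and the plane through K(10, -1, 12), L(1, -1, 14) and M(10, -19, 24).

2/11

KL = (-9, 0, 2) and KM = (0, -18, 12), so a normal is n = KL × KM = (36, 108, 162).
d = |36·6 + 108·24 + 162·(-4) − 2196| / √(1296 + 11664 + 26244) = |-36| / 198 = 2/11.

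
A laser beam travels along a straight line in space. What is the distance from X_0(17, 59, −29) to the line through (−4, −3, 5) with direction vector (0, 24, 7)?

Direction vector d = (0, 24, 7).
AP = (21, 62, −34); AP·d = 1250, |AP|² = 5441, |d|² = 625.
distance² = |AP|² − (AP·d)²/|d|² = 5441 − 1562500/625 = 2941, so the distance is √2941.

√2941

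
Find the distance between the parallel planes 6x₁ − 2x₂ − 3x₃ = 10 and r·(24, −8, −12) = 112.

18/7

Divide the second equation by 4 to match normals: 6x₁ − 2x₂ − 3x₃ = 28.
Both planes have normal n = (6, −2, −3), |n| = 7. Any point on the first plane is at distance |28 − 10|/|n| = 18/7 from the second.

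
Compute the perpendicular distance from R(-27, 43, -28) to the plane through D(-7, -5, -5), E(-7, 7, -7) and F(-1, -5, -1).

10√53/53

DE = (0, 12, -2) and DF = (6, 0, 4), so a normal is n = DE × DF = (48, -12, -72).
n = (48, -12, -72); n·P − 84 = 120; |n| = 12√53; distance = 120/(12√53) = 10/√53.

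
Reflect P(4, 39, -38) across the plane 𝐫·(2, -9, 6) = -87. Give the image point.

With n = (2, -9, 6), the signed offset is (n·P − (-87))/|n|² = -484/121 = -4.
P' = P − 2t·n = (4, 39, -38) − (-8)·(2, -9, 6) = (20, -33, 10).

(20, -33, 10)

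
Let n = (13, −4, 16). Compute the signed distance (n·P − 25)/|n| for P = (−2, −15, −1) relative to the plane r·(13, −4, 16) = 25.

-1/3

n·P − 25 = -7.
|n| = 21, so the signed distance is -7/21 = -1/3.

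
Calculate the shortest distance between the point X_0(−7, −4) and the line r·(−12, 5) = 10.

The normal to the line is n = (−12, 5) with |n| = 13.
|n·X_0 − 10| = |64 − 10| = 54, so the distance is 54/13.

54/13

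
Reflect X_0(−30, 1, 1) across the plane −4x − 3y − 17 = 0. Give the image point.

With n = (−4, −3, 0), the signed offset is (n·X_0 − 17)/|n|² = 100/25 = 4.
X_0' = X_0 − 2t·n = (−30, 1, 1) − 8·(−4, −3, 0) = (2, 25, 1).

(2, 25, 1)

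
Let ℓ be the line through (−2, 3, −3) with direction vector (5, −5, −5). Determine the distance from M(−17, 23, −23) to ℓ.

Direction vector d = (5, −5, −5).
AP = (−15, 20, −20), and AP × d = (−200, −175, −25).
|AP × d|² = 71250 and |d|² = 75, so the distance is √(71250/75) = √950 = 5√38.

5√38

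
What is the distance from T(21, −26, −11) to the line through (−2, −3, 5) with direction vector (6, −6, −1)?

Direction vector d = (6, −6, −1).
AP = (23, −23, −16); AP·d = 292, |AP|² = 1314, |d|² = 73.
distance² = |AP|² − (AP·d)²/|d|² = 1314 − 85264/73 = 146, so the distance is √146.

√146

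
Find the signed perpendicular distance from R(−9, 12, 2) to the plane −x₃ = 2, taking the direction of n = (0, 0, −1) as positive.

-4

n·R − 2 = -4.
|n| = 1, so the signed distance is -4/1 = -4.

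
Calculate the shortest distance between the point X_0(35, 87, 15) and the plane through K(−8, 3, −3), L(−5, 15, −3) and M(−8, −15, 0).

20√53/53

KL = (3, 12, 0) and KM = (0, −18, 3), so a normal is n = KL × KM = (36, −9, −54).
d = |36·35 + (-9)·87 + (-54)·15 − (-153)| / √(1296 + 81 + 2916) = |-180| / (9√53) = 20/√53.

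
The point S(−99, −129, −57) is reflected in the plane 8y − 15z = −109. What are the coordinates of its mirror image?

With n = (0, 8, −15), the signed offset is (n·S − (-109))/|n|² = -68/289 = -4/17.
S' = S − 2t·n = (−99, −129, −57) − (-8/17)·(0, 8, −15) = (−99, −2129/17, −1089/17).

(-99, -2129/17, -1089/17)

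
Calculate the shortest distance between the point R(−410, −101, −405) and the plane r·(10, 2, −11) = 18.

9

n = (10, 2, −11); n·P − 18 = 135; |n| = 15; distance = 135/15 = 9.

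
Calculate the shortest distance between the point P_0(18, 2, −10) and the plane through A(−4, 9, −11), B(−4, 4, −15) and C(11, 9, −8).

11√42/42

AB = (0, −5, −4) and AC = (15, 0, 3), so a normal is n = AB × AC = (−15, −60, 75).
Then n·(18, 2, −10) − (−1305) = 165.
|n| = √(225 + 3600 + 5625) = 15√42, so the distance is |165|/(15√42) = 11√42/42.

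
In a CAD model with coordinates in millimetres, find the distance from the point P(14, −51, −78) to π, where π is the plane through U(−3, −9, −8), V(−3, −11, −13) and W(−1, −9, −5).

UV = (0, −2, −5) and UW = (2, 0, 3), so a normal is n = UV × UW = (−6, −10, 4).
Then n·(14, −51, −78) − 76 = 38.
|n| = √(36 + 100 + 16) = 2√38, so the distance is |38|/(2√38) = √38/2.

19/√38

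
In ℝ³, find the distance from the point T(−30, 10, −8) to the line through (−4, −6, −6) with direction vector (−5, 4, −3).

Direction vector d = (−5, 4, −3).
AP = (−26, 16, −2), and AP × d = (−40, −68, −24).
|AP × d|² = 6800 and |d|² = 50, so the distance is √(6800/50) = √136 = 2√34.

2√34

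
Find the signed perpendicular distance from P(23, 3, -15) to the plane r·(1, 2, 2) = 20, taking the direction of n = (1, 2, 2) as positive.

n·P − 20 = -21.
|n| = 3, so the signed distance is -21/3 = -7.

-7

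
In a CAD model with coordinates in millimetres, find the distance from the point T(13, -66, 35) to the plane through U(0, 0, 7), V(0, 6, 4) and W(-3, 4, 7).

UV = (0, 6, -3) and UW = (-3, 4, 0), so a normal is n = UV × UW = (12, 9, 18).
d = |12·13 + 9·(-66) + 18·35 − 126| / √(144 + 81 + 324) = |66| / (3√61) = 22√61/61.

22√61/61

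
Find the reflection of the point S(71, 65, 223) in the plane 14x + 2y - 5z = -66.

(185/3, 191/3, 679/3)

With n = (14, 2, -5), the signed offset is (n·S − (-66))/|n|² = 75/225 = 1/3.
S' = S − 2t·n = (71, 65, 223) − (2/3)·(14, 2, -5) = (185/3, 191/3, 679/3).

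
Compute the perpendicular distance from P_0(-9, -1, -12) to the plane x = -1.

8

Normal vector n = (1, 0, 0), and n·(-9, -1, -12) - (-1) = -8.
|n| = √(1 + 0 + 0) = 1, so the distance is |-8|/1 = 8.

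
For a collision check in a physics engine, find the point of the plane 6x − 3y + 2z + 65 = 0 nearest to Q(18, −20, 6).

The perpendicular from Q has direction n = (6, −3, 2): r = (18, −20, 6) + μ(6, −3, 2).
Substitute into the plane: n·(Q + μn) = -65 gives 180 + 49μ = -65, so μ = -5.
Foot = (18, −20, 6) + (-5)·(6, −3, 2) = (−12, −5, −4).

(-12, -5, -4)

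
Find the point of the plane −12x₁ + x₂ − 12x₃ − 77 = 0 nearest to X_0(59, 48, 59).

(-1, 53, -1)

n = (−12, 1, −12), |n|² = 289, and n·X_0 − 77 = -1445.
t = -1445/289 = -5, so the foot is X_0 − t·n = (59, 48, 59) − (-5)·(−12, 1, −12) = (−1, 53, −1).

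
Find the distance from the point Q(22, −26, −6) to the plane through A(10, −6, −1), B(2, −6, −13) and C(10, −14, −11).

AB = (−8, 0, −12) and AC = (0, −8, −10), so a normal is n = AB × AC = (−96, −80, 64).
d = |(-96)·22 + (-80)·(-26) + 64·(-6) − (-544)| / √(9216 + 6400 + 4096) = |128| / (16√77) = 8√77/77.

8/√77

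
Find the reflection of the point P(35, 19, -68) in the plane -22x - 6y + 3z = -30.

(-53, -5, -56)

With n = (-22, -6, 3), the signed offset is (n·P − (-30))/|n|² = -1058/529 = -2.
P' = P − 2t·n = (35, 19, -68) − (-4)·(-22, -6, 3) = (-53, -5, -56).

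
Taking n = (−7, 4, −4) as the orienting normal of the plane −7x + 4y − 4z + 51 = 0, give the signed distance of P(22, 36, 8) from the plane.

n·P − (-51) = 9.
|n| = 9, so the signed distance is 9/9 = 1.

1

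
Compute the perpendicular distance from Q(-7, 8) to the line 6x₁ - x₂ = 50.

d = |6·(-7) + (-1)·8 − 50| / √(36 + 1) = |-100|/√37 = 100√37/37.

100√37/37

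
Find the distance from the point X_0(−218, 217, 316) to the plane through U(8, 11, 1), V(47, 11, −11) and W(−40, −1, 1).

5

UV = (39, 0, −12) and UW = (−48, −12, 0), so a normal is n = UV × UW = (−144, 576, −468).
d = |(-144)·(-218) + 576·217 + (-468)·316 − 4716| / √(20736 + 331776 + 219024) = |3780| / 756 = 5.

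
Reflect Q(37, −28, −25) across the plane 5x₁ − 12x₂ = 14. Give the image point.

With n = (5, −12, 0), the signed offset is (n·Q − 14)/|n|² = 507/169 = 3.
Q' = Q − 2t·n = (37, −28, −25) − 6·(5, −12, 0) = (7, 44, −25).

(7, 44, -25)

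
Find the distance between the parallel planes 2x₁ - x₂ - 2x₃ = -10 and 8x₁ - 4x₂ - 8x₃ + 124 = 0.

7

Divide the second equation by 4 to match normals: 2x₁ - x₂ - 2x₃ = -31.
With common normal n = (2, -1, -2) (|n| = 3), the distance is |(-10) − (-31)|/|n| = 21/3 = 7.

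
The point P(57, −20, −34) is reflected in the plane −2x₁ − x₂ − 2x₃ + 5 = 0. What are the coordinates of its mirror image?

(143/3, -74/3, -130/3)

With n = (−2, −1, −2), the signed offset is (n·P − (-5))/|n|² = -21/9 = -7/3.
P' = P − 2t·n = (57, −20, −34) − (-14/3)·(−2, −1, −2) = (143/3, −74/3, −130/3).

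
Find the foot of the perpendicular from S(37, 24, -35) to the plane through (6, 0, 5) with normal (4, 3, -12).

The perpendicular from S has direction n = (4, 3, -12): r = (37, 24, -35) + μ(4, 3, -12).
Substitute into the plane: n·(S + μn) = -36 gives 640 + 169μ = -36, so μ = -4.
Foot = (37, 24, -35) + (-4)·(4, 3, -12) = (21, 12, 13).

(21, 12, 13)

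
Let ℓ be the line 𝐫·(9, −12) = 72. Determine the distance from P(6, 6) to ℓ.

6

d = |9·6 + (-12)·6 − 72| / √(81 + 144) = |-90|/15 = 6.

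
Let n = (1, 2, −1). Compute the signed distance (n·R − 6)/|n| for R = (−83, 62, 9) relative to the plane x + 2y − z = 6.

13√6/3

n·R − 6 = 26.
|n| = √6, so the signed distance is 13√6/3.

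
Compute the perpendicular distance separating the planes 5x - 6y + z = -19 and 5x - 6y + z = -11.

Both planes have normal n = (5, -6, 1), |n| = √62. Any point on the first plane is at distance |(-11) − (-19)|/|n| = 8/√62 from the second.

8/√62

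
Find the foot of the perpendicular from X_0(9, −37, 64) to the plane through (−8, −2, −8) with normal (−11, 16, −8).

(-24, 11, 40)

n = (−11, 16, −8), |n|² = 441, and n·X_0 − 120 = -1323.
t = -1323/441 = -3, so the foot is X_0 − t·n = (9, −37, 64) − (-3)·(−11, 16, −8) = (−24, 11, 40).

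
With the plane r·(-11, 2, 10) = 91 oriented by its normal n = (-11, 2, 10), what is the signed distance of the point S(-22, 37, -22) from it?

n·S − 91 = 5.
|n| = 15, so the signed distance is 5/15 = 1/3.

1/3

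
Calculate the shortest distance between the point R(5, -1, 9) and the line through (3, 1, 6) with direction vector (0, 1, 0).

Direction vector d = (0, 1, 0).
AP = (2, -2, 3); AP·d = -2, |AP|² = 17, |d|² = 1.
distance² = |AP|² − (AP·d)²/|d|² = 17 − 4/1 = 13, so the distance is √13.

√13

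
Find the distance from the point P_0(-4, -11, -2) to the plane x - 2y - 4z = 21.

Normal vector n = (1, -2, -4), and n·(-4, -11, -2) - 21 = 5.
|n| = √(1 + 4 + 16) = √21, so the distance is |5|/√21 = 5√21/21.

5√21/21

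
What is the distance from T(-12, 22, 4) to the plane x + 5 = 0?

7

Normal vector n = (1, 0, 0), and n·(-12, 22, 4) - (-5) = -7.
|n| = √(1 + 0 + 0) = 1, so the distance is |-7|/1 = 7.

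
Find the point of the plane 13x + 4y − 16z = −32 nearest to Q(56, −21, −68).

(4, -37, -4)

n = (13, 4, −16), |n|² = 441, and n·Q − (-32) = 1764.
t = 1764/441 = 4, so the foot is Q − t·n = (56, −21, −68) − 4·(13, 4, −16) = (4, −37, −4).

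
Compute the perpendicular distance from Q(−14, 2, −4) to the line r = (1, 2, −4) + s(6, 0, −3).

3√5

Direction vector d = (6, 0, −3).
AP = (−15, 0, 0), and AP × d = (0, −45, 0).
|AP × d|² = 2025 and |d|² = 45, so the distance is √(2025/45) = √45 = 3√5.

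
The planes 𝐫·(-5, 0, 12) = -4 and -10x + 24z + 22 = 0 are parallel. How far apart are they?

Divide the second equation by 2 to match normals: -5x + 12z = -11.
Both planes have normal n = (-5, 0, 12), |n| = 13. Any point on the first plane is at distance |(-11) − (-4)|/|n| = 7/13 from the second.

7/13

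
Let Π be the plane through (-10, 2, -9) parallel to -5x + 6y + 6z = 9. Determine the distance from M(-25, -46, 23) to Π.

21/√97

Parallel planes share the normal n = (-5, 6, 6); since (-10, 2, -9) lies on the plane, its equation is -5x + 6y + 6z = 8.
Then n·(-25, -46, 23) - 8 = -21.
|n| = √(25 + 36 + 36) = √97, so the distance is |-21|/√97 = 21√97/97.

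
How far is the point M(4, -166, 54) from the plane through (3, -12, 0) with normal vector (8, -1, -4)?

6

The plane has equation n·(r − (3, -12, 0)) = 0, i.e. n·r = 36.
Then n·(4, -166, 54) - 36 = -54.
|n| = √(64 + 1 + 16) = 9, so the distance is |-54|/9 = 6.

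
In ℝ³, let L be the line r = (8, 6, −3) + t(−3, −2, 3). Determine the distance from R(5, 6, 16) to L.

Direction vector d = (−3, −2, 3).
AP = (−3, 0, 19), and AP × d = (38, −48, 6).
|AP × d|² = 3784 and |d|² = 22, so the distance is √(3784/22) = √172 = 2√43.

2√43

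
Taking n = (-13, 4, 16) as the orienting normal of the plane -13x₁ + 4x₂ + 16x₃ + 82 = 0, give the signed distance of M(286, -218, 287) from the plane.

n·M − (-82) = 84.
|n| = 21, so the signed distance is 84/21 = 4.

4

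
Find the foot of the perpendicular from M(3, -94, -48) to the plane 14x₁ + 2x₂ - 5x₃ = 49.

n = (14, 2, -5), |n|² = 225, and n·M − 49 = 45.
t = 45/225 = 1/5, so the foot is M − t·n = (3, -94, -48) − (1/5)·(14, 2, -5) = (1/5, -472/5, -47).

(1/5, -472/5, -47)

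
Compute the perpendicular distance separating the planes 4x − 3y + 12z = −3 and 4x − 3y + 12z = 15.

18/13

Both planes have normal n = (4, −3, 12), |n| = 13. Any point on the first plane is at distance |15 − (-3)|/|n| = 18/13 from the second.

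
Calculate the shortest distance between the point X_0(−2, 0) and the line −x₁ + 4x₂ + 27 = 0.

29√17/17

d = |(-1)·(-2) + 4·0 − (-27)| / √(1 + 16) = |29|/√17 = 29/√17.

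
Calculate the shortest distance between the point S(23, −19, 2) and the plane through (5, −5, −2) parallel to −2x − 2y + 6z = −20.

Parallel planes share the normal n = (−2, −2, 6); since (5, −5, −2) lies on the plane, its equation is −2x − 2y + 6z = -12.
n = (−2, −2, 6); n·P − (-12) = 16; |n| = 2√11; distance = 16/(2√11) = 8√11/11.

8√11/11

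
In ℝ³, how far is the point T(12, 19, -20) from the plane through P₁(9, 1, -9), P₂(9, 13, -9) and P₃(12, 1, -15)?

√5

P₁P₂ = (0, 12, 0) and P₁P₃ = (3, 0, -6), so a normal is n = P₁P₂ × P₁P₃ = (-72, 0, -36).
d = |(-72)·12 + (-36)·(-20) − (-324)| / √(5184 + 0 + 1296) = |180| / (36√5) = √5.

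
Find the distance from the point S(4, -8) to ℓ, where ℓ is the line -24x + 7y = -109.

43/25

d = |(-24)·4 + 7·(-8) − (-109)| / √(576 + 49) = |-43|/25 = 43/25.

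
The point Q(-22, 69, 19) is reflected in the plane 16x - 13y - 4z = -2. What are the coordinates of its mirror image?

(74, -9, -5)

With n = (16, -13, -4), the signed offset is (n·Q − (-2))/|n|² = -1323/441 = -3.
Q' = Q − 2t·n = (-22, 69, 19) − (-6)·(16, -13, -4) = (74, -9, -5).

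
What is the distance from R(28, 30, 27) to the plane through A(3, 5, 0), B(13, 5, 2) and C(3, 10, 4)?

5√42/21

AB = (10, 0, 2) and AC = (0, 5, 4), so a normal is n = AB × AC = (−10, −40, 50).
n = (−10, −40, 50); n·P − (-230) = 100; |n| = 10√42; distance = 100/(10√42) = 5√42/21.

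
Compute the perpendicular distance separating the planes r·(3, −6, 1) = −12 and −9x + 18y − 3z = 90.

18/√46

Divide the second equation by -3 to match normals: 3x − 6y + z = -30.
Both planes have normal n = (3, −6, 1), |n| = √46. Any point on the first plane is at distance |(-30) − (-12)|/|n| = 18/√46 = 9√46/23 from the second.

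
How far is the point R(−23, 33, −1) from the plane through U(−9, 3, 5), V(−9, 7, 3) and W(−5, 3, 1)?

UV = (0, 4, −2) and UW = (4, 0, −4), so a normal is n = UV × UW = (−16, −8, −16).
d = |(-16)·(-23) + (-8)·33 + (-16)·(-1) − 40| / √(256 + 64 + 256) = |80| / 24 = 10/3.

10/3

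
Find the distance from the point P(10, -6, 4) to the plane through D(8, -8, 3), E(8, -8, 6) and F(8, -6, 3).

DE = (0, 0, 3) and DF = (0, 2, 0), so a normal is n = DE × DF = (-6, 0, 0).
n = (-6, 0, 0); n·P − (-48) = -12; |n| = 6; distance = 12/6 = 2.

2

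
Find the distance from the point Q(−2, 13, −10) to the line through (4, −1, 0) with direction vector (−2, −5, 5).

2√29

Direction vector d = (−2, −5, 5).
AP = (−6, 14, −10), and AP × d = (20, 50, 58).
|AP × d|² = 6264 and |d|² = 54, so the distance is √(6264/54) = √116 = 2√29.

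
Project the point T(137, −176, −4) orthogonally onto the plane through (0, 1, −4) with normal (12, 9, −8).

(2293/17, -3019/17, -44/17)

The perpendicular from T has direction n = (12, 9, −8): r = (137, −176, −4) + μ(12, 9, −8).
Substitute into the plane: n·(T + μn) = 41 gives 92 + 289μ = 41, so μ = -3/17.
Foot = (137, −176, −4) + (-3/17)·(12, 9, −8) = (2293/17, −3019/17, −44/17).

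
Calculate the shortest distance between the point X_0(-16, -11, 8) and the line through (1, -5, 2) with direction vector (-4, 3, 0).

Direction vector d = (-4, 3, 0).
AP = (-17, -6, 6), and AP × d = (-18, -24, -75).
|AP × d|² = 6525 and |d|² = 25, so the distance is √(6525/25) = √261 = 3√29.

3√29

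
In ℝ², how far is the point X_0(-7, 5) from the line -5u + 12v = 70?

25/13

d = |(-5)·(-7) + 12·5 − 70| / √(25 + 144) = |25|/13 = 25/13.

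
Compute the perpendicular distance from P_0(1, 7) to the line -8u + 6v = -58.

46/5

The normal to the line is n = (-8, 6) with |n| = 10.
|n·P_0 − (-58)| = |34 − (-58)| = 92, so the distance is 92/10 = 46/5.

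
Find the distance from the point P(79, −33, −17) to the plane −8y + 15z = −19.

Normal vector n = (0, −8, 15), and n·(79, −33, −17) − (−19) = 28.
|n| = √(0 + 64 + 225) = 17, so the distance is |28|/17 = 28/17.

28/17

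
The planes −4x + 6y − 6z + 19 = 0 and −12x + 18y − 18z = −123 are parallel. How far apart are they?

√22/2

Divide the second equation by 3 to match normals: −4x + 6y − 6z = -41.
With common normal n = (−4, 6, −6) (|n| = 2√22), the distance is |(-19) − (-41)|/|n| = 22/(2√22) = 11/√22.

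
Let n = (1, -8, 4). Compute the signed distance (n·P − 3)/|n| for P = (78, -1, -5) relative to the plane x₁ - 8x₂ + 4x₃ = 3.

n·P − 3 = 63.
|n| = 9, so the signed distance is 63/9 = 7.

7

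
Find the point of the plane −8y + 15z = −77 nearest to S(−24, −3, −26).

The perpendicular from S has direction n = (0, −8, 15): r = (−24, −3, −26) + μ(0, −8, 15).
Substitute into the plane: n·(S + μn) = -77 gives -366 + 289μ = -77, so μ = 1.
Foot = (−24, −3, −26) + 1·(0, −8, 15) = (−24, −11, −11).

(-24, -11, -11)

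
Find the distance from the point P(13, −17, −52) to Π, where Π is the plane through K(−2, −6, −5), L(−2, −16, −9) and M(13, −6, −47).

1/5

KL = (0, −10, −4) and KM = (15, 0, −42), so a normal is n = KL × KM = (420, −60, 150).
Then n·(13, −17, −52) − (−1230) = −90.
|n| = √(176400 + 3600 + 22500) = 450, so the distance is |-90|/450 = 1/5.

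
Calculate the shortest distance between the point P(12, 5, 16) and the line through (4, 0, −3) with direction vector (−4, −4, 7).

3√41

Direction vector d = (−4, −4, 7).
AP = (8, 5, 19), and AP × d = (111, −132, −12).
|AP × d|² = 29889 and |d|² = 81, so the distance is √(29889/81) = √369 = 3√41.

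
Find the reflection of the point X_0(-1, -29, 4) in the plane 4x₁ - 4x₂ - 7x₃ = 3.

With n = (4, -4, -7), the signed offset is (n·X_0 − 3)/|n|² = 81/81 = 1.
X_0' = X_0 − 2t·n = (-1, -29, 4) − 2·(4, -4, -7) = (-9, -21, 18).

(-9, -21, 18)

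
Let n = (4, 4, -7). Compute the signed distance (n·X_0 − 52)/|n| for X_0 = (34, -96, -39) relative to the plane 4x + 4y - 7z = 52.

-3

n·X_0 − 52 = -27.
|n| = 9, so the signed distance is -27/9 = -3.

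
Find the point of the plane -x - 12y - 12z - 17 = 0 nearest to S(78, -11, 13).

n = (-1, -12, -12), |n|² = 289, and n·S − 17 = -119.
t = -119/289 = -7/17, so the foot is S − t·n = (78, -11, 13) − (-7/17)·(-1, -12, -12) = (1319/17, -271/17, 137/17).

(1319/17, -271/17, 137/17)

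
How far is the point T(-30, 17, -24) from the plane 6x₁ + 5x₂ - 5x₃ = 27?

√86/43

Normal vector n = (6, 5, -5), and n·(-30, 17, -24) - 27 = -2.
|n| = √(36 + 25 + 25) = √86, so the distance is |-2|/√86 = 2/√86.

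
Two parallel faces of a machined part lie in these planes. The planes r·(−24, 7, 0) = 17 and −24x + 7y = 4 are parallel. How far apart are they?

13/25

With common normal n = (−24, 7, 0) (|n| = 25), the distance is |17 − 4|/|n| = 13/25.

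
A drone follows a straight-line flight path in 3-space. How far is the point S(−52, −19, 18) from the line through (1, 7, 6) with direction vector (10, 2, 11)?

√2729

Direction vector d = (10, 2, 11).
AP = (−53, −26, 12); AP·d = -450, |AP|² = 3629, |d|² = 225.
distance² = |AP|² − (AP·d)²/|d|² = 3629 − 202500/225 = 2729, so the distance is √2729.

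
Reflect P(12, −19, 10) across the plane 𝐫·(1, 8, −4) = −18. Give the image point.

n = (1, 8, −4), |n|² = 81, n·P − (-18) = -162, so t = -162/81 = -2.
Foot F = P − (-2)·n = (14, −3, 2); the reflection is 2F − P = (16, 13, −6).

(16, 13, -6)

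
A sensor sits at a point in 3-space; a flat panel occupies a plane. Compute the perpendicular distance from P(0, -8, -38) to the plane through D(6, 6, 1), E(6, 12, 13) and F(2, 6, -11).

7/√14

DE = (0, 6, 12) and DF = (-4, 0, -12), so a normal is n = DE × DF = (-72, -48, 24).
n = (-72, -48, 24); n·P − (-696) = 168; |n| = 24√14; distance = 168/(24√14) = √14/2.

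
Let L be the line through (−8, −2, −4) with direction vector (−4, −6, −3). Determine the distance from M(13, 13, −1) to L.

3√14

Direction vector d = (−4, −6, −3).
AP = (21, 15, 3); AP·d = -183, |AP|² = 675, |d|² = 61.
distance² = |AP|² − (AP·d)²/|d|² = 675 − 33489/61 = 126, so the distance is 3√14.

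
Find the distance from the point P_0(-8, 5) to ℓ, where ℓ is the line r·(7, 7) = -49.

The normal to the line is n = (7, 7) with |n| = 7√2.
|n·P_0 − (-49)| = |-21 − (-49)| = 28, so the distance is 28/(7√2) = 2√2.

2√2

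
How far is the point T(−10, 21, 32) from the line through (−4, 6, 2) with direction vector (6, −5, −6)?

Direction vector d = (6, −5, −6).
AP = (−6, 15, 30), and AP × d = (60, 144, −60).
|AP × d|² = 27936 and |d|² = 97, so the distance is √(27936/97) = √288 = 12√2.

12√2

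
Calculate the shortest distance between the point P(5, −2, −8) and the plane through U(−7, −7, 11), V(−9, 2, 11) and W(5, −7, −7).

UV = (−2, 9, 0) and UW = (12, 0, −18), so a normal is n = UV × UW = (−162, −36, −108).
d = |(-162)·5 + (-36)·(-2) + (-108)·(-8) − 198| / √(26244 + 1296 + 11664) = |-72| / 198 = 4/11.

4/11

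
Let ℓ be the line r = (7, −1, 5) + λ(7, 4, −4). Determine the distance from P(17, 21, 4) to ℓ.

Direction vector d = (7, 4, −4).
AP = (10, 22, −1); AP·d = 162, |AP|² = 585, |d|² = 81.
distance² = |AP|² − (AP·d)²/|d|² = 585 − 26244/81 = 261, so the distance is 3√29.

3√29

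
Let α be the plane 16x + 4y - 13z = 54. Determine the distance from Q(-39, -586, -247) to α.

d = |16·(-39) + 4·(-586) + (-13)·(-247) − 54| / √(256 + 16 + 169) = |189| / 21 = 9.

9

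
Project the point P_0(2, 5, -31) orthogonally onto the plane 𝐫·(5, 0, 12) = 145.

The perpendicular from P_0 has direction n = (5, 0, 12): r = (2, 5, -31) + λ(5, 0, 12).
Substitute into the plane: n·(P_0 + λn) = 145 gives -362 + 169λ = 145, so λ = 3.
Foot = (2, 5, -31) + 3·(5, 0, 12) = (17, 5, 5).

(17, 5, 5)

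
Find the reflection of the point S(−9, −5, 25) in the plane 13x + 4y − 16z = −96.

With n = (13, 4, −16), the signed offset is (n·S − (-96))/|n|² = -441/441 = -1.
S' = S − 2t·n = (−9, −5, 25) − (-2)·(13, 4, −16) = (17, 3, −7).

(17, 3, -7)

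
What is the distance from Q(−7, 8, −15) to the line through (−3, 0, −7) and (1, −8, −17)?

A direction vector is d = (4, −8, −10).
AP = (−4, 8, −8); AP·d = 0, |AP|² = 144, |d|² = 180.
distance² = |AP|² − (AP·d)²/|d|² = 144 − 0/180 = 144, so the distance is 12.

12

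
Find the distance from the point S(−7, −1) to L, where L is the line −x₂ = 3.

2

d = |0·(-7) + (-1)·(-1) − 3| / √(0 + 1) = |-2|/1 = 2.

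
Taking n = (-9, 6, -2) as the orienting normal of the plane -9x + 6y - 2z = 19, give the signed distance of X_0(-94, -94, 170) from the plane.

-7

n·X_0 − 19 = -77.
|n| = 11, so the signed distance is -77/11 = -7.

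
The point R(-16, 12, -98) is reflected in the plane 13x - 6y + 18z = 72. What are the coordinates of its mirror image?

With n = (13, -6, 18), the signed offset is (n·R − 72)/|n|² = -2116/529 = -4.
R' = R − 2t·n = (-16, 12, -98) − (-8)·(13, -6, 18) = (88, -36, 46).

(88, -36, 46)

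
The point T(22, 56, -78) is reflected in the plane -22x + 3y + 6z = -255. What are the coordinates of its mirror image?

(-22, 62, -66)

With n = (-22, 3, 6), the signed offset is (n·T − (-255))/|n|² = -529/529 = -1.
T' = T − 2t·n = (22, 56, -78) − (-2)·(-22, 3, 6) = (-22, 62, -66).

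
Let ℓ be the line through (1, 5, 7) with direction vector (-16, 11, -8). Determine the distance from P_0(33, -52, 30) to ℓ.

Direction vector d = (-16, 11, -8).
AP = (32, -57, 23), and AP × d = (203, -112, -560).
|AP × d|² = 367353 and |d|² = 441, so the distance is √(367353/441) = √833 = 7√17.

7√17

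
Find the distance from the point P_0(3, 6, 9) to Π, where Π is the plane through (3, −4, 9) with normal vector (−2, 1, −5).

10/√30

The plane has equation n·(r − (3, −4, 9)) = 0, i.e. n·r = -55.
Then n·(3, 6, 9) − (−55) = 10.
|n| = √(4 + 1 + 25) = √30, so the distance is |10|/√30 = 10/√30.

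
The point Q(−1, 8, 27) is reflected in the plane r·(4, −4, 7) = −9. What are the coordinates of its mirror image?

n = (4, −4, 7), |n|² = 81, n·Q − (-9) = 162, so t = 162/81 = 2.
Foot F = Q − 2·n = (−9, 16, 13); the reflection is 2F − Q = (−17, 24, −1).

(-17, 24, -1)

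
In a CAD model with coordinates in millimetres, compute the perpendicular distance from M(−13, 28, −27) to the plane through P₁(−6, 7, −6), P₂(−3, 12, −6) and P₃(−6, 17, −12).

P₁P₂ = (3, 5, 0) and P₁P₃ = (0, 10, −6), so a normal is n = P₁P₂ × P₁P₃ = (−30, 18, 30).
n = (−30, 18, 30); n·P − 126 = -42; |n| = 6√59; distance = 42/(6√59) = 7/√59.

7/√59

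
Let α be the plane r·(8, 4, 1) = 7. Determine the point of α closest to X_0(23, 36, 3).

n = (8, 4, 1), |n|² = 81, and n·X_0 − 7 = 324.
t = 324/81 = 4, so the foot is X_0 − t·n = (23, 36, 3) − 4·(8, 4, 1) = (-9, 20, -1).

(-9, 20, -1)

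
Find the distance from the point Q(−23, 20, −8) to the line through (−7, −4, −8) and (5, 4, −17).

A direction vector is d = (12, 8, −9).
AP = (−16, 24, 0), and AP × d = (−216, −144, −416).
|AP × d|² = 240448 and |d|² = 289, so the distance is √(240448/289) = √832 = 8√13.

8√13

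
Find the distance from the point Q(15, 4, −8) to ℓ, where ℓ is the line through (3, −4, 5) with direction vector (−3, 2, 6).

√181

Direction vector d = (−3, 2, 6).
AP = (12, 8, −13), and AP × d = (74, −33, 48).
|AP × d|² = 8869 and |d|² = 49, so the distance is √(8869/49) = √181.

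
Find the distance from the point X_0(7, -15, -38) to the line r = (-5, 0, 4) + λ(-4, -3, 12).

Direction vector d = (-4, -3, 12).
AP = (12, -15, -42); AP·d = -507, |AP|² = 2133, |d|² = 169.
distance² = |AP|² − (AP·d)²/|d|² = 2133 − 257049/169 = 612, so the distance is 6√17.

6√17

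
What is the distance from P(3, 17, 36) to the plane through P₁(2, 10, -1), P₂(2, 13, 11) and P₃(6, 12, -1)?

P₁P₂ = (0, 3, 12) and P₁P₃ = (4, 2, 0), so a normal is n = P₁P₂ × P₁P₃ = (-24, 48, -12).
Then n·(3, 17, 36) - 444 = -132.
|n| = √(576 + 2304 + 144) = 12√21, so the distance is |-132|/(12√21) = 11/√21.

11/√21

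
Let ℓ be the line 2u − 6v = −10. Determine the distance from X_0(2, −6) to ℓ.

d = |2·2 + (-6)·(-6) − (-10)| / √(4 + 36) = |50|/(2√10) = 5√10/2.

5√10/2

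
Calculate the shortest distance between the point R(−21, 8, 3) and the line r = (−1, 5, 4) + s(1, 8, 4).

√410

Direction vector d = (1, 8, 4).
AP = (−20, 3, −1), and AP × d = (20, 79, −163).
|AP × d|² = 33210 and |d|² = 81, so the distance is √(33210/81) = √410.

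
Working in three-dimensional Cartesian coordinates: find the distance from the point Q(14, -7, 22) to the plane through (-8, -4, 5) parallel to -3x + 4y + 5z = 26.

7√2/10

Parallel planes share the normal n = (-3, 4, 5); since (-8, -4, 5) lies on the plane, its equation is -3x + 4y + 5z = 33.
n = (-3, 4, 5); n·P − 33 = 7; |n| = 5√2; distance = 7/(5√2).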